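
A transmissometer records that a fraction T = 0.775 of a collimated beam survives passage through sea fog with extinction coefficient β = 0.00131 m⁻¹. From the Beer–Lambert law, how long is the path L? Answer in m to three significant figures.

195 m

Beer–Lambert: T = exp(−βL) ⇒ L = −ln(T)/β = −ln(0.775)/0.00131 = 0.2549/0.00131 = 194.6 m.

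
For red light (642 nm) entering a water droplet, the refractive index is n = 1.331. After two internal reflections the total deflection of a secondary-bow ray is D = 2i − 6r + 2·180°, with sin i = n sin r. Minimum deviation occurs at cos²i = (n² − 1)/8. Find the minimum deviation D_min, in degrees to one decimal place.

cos²i = (1.77156 − 1)/8 = 0.09645; i = arccos(0.31056) = 71.907°.
sin r = sin 71.907°/1.331 = 0.71417; r = 45.575°.
D_min = 2·71.907° − 6·45.575° + 360° = 230.365°.

230.4°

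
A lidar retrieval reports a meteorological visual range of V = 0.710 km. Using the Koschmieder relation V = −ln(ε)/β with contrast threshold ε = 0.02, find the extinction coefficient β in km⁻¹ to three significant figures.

β = −ln(0.02) / V = 3.912 / 0.710 = 5.5099 km⁻¹.

5.51 km⁻¹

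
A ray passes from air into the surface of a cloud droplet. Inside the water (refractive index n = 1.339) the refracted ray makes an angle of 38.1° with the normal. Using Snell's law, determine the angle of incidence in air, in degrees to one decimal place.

Snell: sin θ_i = n · sin θ_r = 1.339 × sin 38.1° = 1.339 × 0.6170 = 0.8262.
θ_i = arcsin(0.8262) = 55.71°.

55.7°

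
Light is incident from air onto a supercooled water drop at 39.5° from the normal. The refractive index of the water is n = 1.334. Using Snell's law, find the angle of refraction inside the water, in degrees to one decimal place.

28.5°

Snell: sin θ_r = sin θ_i / n = sin 39.5° / 1.334 = 0.6361 / 1.334 = 0.4768.
θ_r = arcsin(0.4768) = 28.48°.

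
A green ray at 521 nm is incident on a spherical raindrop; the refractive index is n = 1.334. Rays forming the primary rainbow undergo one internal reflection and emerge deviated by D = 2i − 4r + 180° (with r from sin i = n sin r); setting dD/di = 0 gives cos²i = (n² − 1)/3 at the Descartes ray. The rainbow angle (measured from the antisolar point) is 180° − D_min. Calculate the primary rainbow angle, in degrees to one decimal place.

41.9°

cos²i = (1.77956 − 1)/3 = 0.25985; i = arccos(0.50976) = 59.352°.
sin r = sin 59.352°/1.334 = 0.64492; r = 40.159°.
D_min = 2·59.352° − 4·40.159° + 180° = 138.067°.
Rainbow angle = 180° − D_min = 41.933°.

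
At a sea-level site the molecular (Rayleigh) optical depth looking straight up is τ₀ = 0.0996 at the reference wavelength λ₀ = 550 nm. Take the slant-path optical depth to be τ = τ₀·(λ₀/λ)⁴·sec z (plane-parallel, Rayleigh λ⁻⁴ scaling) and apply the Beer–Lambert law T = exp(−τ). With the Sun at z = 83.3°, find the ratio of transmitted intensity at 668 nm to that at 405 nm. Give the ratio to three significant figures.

Airmass: sec 83.3° = 8.5711.
τ(668 nm) = 0.0996 × (550/668)⁴ × 8.5711 = 0.0996 × 0.4596 × 8.5711 = 0.3923.
τ(405 nm) = 0.0996 × (550/405)⁴ × 8.5711 = 0.0996 × 3.4012 × 8.5711 = 2.9035.
T(668)/T(405) = exp(τ_B − τ_A) = exp(2.5112) = 12.3200.

12.3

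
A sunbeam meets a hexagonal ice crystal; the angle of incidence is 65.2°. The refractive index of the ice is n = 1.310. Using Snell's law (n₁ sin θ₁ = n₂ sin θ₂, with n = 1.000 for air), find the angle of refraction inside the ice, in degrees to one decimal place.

43.9°

Snell: sin θ_r = sin θ_i / n = sin 65.2° / 1.310 = 0.9078 / 1.310 = 0.6930.
θ_r = arcsin(0.6930) = 43.86°.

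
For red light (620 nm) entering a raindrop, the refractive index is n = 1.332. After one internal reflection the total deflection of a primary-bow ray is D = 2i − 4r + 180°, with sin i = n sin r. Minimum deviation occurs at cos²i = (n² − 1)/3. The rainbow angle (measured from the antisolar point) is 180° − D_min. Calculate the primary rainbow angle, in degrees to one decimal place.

cos²i = (1.77422 − 1)/3 = 0.25807; i = arccos(0.50801) = 59.469°.
sin r = sin 59.469°/1.332 = 0.64666; r = 40.290°.
D_min = 2·59.469° − 4·40.290° + 180° = 137.776°.
Rainbow angle = 180° − D_min = 42.224°.

42.2°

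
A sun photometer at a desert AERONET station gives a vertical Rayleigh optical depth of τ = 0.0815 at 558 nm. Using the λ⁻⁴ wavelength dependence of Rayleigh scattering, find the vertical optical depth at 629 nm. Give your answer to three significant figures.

τ(629 nm) = τ(558 nm) × (558/629)⁴ = 0.0815 × (0.8871)⁴ = 0.0815 × 0.6193 = 0.0505.

0.0505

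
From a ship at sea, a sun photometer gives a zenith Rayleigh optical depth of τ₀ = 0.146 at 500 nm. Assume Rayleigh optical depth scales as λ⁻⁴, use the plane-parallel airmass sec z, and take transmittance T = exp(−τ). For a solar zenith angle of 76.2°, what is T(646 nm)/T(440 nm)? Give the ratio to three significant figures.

Airmass: sec 76.2° = 4.1923.
τ(646 nm) = 0.146 × (500/646)⁴ × 4.1923 = 0.146 × 0.3589 × 4.1923 = 0.2197.
τ(440 nm) = 0.146 × (500/440)⁴ × 4.1923 = 0.146 × 1.6675 × 4.1923 = 1.0206.
T(646)/T(440) = exp(τ_B − τ_A) = exp(0.8010) = 2.2277.

2.23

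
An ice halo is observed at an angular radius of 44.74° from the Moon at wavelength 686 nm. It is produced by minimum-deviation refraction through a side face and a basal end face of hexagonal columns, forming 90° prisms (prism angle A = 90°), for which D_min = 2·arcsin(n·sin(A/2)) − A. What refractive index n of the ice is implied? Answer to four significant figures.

1.305

Rearranging: n = sin((D_min + A)/2) / sin(A/2).
(D_min + A)/2 = (44.74° + 90°)/2 = 67.370°.
n = sin 67.370° / sin 45° = 0.9230 / 0.7071 = 1.3053.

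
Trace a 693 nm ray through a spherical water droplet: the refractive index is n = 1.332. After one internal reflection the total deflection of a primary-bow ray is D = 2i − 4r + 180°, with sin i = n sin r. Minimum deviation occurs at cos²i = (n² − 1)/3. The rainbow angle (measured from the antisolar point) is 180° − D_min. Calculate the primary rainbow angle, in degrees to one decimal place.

42.2°

cos²i = (1.77422 − 1)/3 = 0.25807; i = arccos(0.50801) = 59.469°.
sin r = sin 59.469°/1.332 = 0.64666; r = 40.290°.
D_min = 2·59.469° − 4·40.290° + 180° = 137.776°.
Rainbow angle = 180° − D_min = 42.224°.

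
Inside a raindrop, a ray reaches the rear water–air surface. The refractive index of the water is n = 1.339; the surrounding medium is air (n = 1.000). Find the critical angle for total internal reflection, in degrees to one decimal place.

sin θ_c = n_air / n = 1.000 / 1.339 = 0.7468.
θ_c = arcsin(0.7468) = 48.32°.

48.3°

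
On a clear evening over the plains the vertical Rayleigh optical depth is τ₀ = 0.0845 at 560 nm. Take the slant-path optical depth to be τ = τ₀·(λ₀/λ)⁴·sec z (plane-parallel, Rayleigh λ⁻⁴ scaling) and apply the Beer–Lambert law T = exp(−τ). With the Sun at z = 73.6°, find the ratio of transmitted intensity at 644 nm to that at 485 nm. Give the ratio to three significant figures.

1.43

Airmass: sec 73.6° = 3.5418.
τ(644 nm) = 0.0845 × (560/644)⁴ × 3.5418 = 0.0845 × 0.5718 × 3.5418 = 0.1711.
τ(485 nm) = 0.0845 × (560/485)⁴ × 3.5418 = 0.0845 × 1.7774 × 3.5418 = 0.5319.
T(644)/T(485) = exp(τ_B − τ_A) = exp(0.3608) = 1.4345.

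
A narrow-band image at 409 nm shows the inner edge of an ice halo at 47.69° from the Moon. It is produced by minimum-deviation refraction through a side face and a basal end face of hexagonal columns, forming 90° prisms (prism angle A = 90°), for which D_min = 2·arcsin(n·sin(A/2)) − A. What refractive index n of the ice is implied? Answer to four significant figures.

1.319

Rearranging: n = sin((D_min + A)/2) / sin(A/2).
(D_min + A)/2 = (47.69° + 90°)/2 = 68.845°.
n = sin 68.845° / sin 45° = 0.9326 / 0.7071 = 1.3189.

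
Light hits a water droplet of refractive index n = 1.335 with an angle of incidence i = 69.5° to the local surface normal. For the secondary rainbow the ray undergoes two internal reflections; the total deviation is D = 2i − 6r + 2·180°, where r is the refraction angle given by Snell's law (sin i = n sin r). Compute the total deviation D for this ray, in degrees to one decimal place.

sin r = sin 69.5° / 1.335 = 0.9367/1.335 = 0.7016; r = 44.56°.
D = 2·69.5° − 6·44.56° + 2·180° = 139.00° − 267.35° + 360° = 231.65°.

231.7°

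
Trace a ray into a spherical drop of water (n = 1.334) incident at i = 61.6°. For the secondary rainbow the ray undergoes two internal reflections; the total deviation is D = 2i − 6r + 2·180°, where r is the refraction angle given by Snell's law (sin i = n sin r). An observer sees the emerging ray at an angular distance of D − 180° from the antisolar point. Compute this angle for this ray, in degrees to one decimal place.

sin r = sin 61.6° / 1.334 = 0.8796/1.334 = 0.6594; r = 41.25°.
D = 2·61.6° − 6·41.25° + 2·180° = 123.20° − 247.53° + 360° = 235.67°.
Angle from antisolar point = D − 180° = 55.67°.

55.7°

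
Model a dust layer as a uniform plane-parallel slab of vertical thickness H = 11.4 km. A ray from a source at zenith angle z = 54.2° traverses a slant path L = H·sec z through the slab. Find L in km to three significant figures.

sec z = 1/cos 54.2° = 1.7095.
L = 11.4 × 1.7095 = 19.489 km.

19.5 km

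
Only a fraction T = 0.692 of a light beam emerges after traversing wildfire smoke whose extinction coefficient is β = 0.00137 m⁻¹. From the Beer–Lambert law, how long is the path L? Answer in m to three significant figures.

Beer–Lambert: T = exp(−βL) ⇒ L = −ln(T)/β = −ln(0.692)/0.00137 = 0.3682/0.00137 = 268.7 m.

269 m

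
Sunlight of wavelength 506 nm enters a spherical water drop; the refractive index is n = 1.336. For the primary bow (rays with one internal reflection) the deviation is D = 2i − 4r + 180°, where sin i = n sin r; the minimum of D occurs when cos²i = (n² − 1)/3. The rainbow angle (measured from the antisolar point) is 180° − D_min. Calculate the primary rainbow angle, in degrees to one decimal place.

cos²i = (1.78490 − 1)/3 = 0.26163; i = arccos(0.51150) = 59.236°.
sin r = sin 59.236°/1.336 = 0.64318; r = 40.029°.
D_min = 2·59.236° − 4·40.029° + 180° = 138.356°.
Rainbow angle = 180° − D_min = 41.644°.

41.6°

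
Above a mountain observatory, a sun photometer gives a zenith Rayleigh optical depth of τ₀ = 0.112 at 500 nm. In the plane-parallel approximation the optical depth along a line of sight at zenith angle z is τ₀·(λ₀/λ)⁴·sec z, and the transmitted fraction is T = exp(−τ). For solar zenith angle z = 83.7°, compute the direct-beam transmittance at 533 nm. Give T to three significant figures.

sec 83.7° = 9.1129.
τ = 0.112 × (500/533)⁴ × 9.1129 = 0.112 × 0.7744 × 9.1129 = 0.7904.
T = exp(−0.7904) = 0.4537.

0.454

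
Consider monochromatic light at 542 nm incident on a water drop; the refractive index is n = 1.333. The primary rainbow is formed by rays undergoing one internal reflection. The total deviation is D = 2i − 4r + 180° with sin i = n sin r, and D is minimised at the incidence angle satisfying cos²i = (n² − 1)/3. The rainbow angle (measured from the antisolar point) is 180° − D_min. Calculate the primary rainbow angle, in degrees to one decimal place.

42.1°

cos²i = (1.77689 − 1)/3 = 0.25896; i = arccos(0.50888) = 59.410°.
sin r = sin 59.410°/1.333 = 0.64579; r = 40.225°.
D_min = 2·59.410° − 4·40.225° + 180° = 137.922°.
Rainbow angle = 180° − D_min = 42.078°.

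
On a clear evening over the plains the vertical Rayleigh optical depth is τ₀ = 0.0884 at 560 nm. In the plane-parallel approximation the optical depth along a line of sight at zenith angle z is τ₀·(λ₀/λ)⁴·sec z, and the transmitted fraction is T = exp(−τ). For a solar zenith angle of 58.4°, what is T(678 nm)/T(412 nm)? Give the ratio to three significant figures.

1.64

Airmass: sec 58.4° = 1.9084.
τ(678 nm) = 0.0884 × (560/678)⁴ × 1.9084 = 0.0884 × 0.4654 × 1.9084 = 0.0785.
τ(412 nm) = 0.0884 × (560/412)⁴ × 1.9084 = 0.0884 × 3.4132 × 1.9084 = 0.5758.
T(678)/T(412) = exp(τ_B − τ_A) = exp(0.4973) = 1.6443.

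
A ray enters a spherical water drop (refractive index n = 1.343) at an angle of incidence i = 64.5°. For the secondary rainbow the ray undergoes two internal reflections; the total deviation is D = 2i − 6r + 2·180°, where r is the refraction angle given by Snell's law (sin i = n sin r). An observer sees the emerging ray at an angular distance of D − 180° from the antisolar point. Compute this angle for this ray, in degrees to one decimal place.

sin r = sin 64.5° / 1.343 = 0.9026/1.343 = 0.6721; r = 42.23°.
D = 2·64.5° − 6·42.23° + 2·180° = 129.00° − 253.36° + 360° = 235.64°.
Angle from antisolar point = D − 180° = 55.64°.

55.6°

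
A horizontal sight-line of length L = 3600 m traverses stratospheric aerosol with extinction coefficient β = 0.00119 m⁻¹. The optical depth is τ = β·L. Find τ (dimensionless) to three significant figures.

τ = β·L = 0.00119 × 3600 = 4.2840.

4.28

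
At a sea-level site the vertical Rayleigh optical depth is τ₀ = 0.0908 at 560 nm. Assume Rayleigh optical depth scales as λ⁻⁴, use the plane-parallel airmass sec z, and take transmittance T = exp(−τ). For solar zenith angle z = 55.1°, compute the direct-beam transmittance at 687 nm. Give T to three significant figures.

0.932

sec 55.1° = 1.7478.
τ = 0.0908 × (560/687)⁴ × 1.7478 = 0.0908 × 0.4415 × 1.7478 = 0.0701.
T = exp(−0.0701) = 0.9323.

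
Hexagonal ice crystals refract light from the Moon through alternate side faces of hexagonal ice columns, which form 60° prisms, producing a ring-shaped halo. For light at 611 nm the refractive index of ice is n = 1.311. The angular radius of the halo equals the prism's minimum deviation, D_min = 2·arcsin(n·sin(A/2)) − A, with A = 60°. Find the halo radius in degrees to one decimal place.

21.9°

n·sin(A/2) = 1.311 × sin 30° = 1.311 × 0.5000 = 0.6555.
D_min = 2·arcsin(0.6555) − 60° = 2 × 40.958° − 60° = 21.915°.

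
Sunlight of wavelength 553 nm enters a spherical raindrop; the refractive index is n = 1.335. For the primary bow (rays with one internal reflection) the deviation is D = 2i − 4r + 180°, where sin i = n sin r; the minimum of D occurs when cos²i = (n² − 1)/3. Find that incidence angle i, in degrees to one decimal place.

59.3°

cos²i = (1.335² − 1)/3 = (1.78222 − 1)/3 = 0.26074.
cos i = 0.51063, so i = 59.294°.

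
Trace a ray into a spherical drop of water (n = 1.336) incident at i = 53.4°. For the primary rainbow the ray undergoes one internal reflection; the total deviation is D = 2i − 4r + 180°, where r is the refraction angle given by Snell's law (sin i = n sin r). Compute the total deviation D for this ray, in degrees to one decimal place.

139.1°

sin r = sin 53.4° / 1.336 = 0.8028/1.336 = 0.6009; r = 36.94°.
D = 2·53.4° − 4·36.94° + 180° = 106.80° − 147.74° + 180° = 139.06°.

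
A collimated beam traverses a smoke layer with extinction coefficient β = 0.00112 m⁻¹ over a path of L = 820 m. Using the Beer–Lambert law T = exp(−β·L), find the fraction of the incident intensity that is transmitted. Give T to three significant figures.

τ = β·L = 0.00112 × 820 = 0.9184.
T = exp(−0.9184) = 0.3992.

0.399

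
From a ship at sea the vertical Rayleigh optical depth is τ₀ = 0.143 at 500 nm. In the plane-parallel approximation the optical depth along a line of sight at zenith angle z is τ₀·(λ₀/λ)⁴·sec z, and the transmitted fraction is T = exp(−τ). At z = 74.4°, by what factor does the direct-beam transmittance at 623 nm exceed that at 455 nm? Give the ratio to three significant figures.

1.74

Airmass: sec 74.4° = 3.7186.
τ(623 nm) = 0.143 × (500/623)⁴ × 3.7186 = 0.143 × 0.4149 × 3.7186 = 0.2206.
τ(455 nm) = 0.143 × (500/455)⁴ × 3.7186 = 0.143 × 1.4583 × 3.7186 = 0.7754.
T(623)/T(455) = exp(τ_B − τ_A) = exp(0.5548) = 1.7416.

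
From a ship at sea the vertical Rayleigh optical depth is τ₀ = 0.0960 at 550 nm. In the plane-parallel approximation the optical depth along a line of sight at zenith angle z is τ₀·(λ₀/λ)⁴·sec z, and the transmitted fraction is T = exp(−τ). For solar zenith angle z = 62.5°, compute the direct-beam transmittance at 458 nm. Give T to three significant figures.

sec 62.5° = 2.1657.
τ = 0.0960 × (550/458)⁴ × 2.1657 = 0.0960 × 2.0796 × 2.1657 = 0.4324.
T = exp(−0.4324) = 0.6490.

0.649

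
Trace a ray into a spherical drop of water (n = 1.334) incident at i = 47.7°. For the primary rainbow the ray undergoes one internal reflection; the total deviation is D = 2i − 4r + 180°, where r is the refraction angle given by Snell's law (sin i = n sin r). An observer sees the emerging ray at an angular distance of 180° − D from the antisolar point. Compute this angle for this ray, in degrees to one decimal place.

39.3°

sin r = sin 47.7° / 1.334 = 0.7396/1.334 = 0.5544; r = 33.67°.
D = 2·47.7° − 4·33.67° + 180° = 95.40° − 134.69° + 180° = 140.71°.
Angle from antisolar point = 180° − D = 39.29°.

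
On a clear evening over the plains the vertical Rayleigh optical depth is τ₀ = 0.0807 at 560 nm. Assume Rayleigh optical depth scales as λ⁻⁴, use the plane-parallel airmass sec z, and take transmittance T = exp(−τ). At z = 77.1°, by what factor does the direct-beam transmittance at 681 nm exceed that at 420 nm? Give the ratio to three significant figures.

Airmass: sec 77.1° = 4.4793.
τ(681 nm) = 0.0807 × (560/681)⁴ × 4.4793 = 0.0807 × 0.4573 × 4.4793 = 0.1653.
τ(420 nm) = 0.0807 × (560/420)⁴ × 4.4793 = 0.0807 × 3.1605 × 4.4793 = 1.1424.
T(681)/T(420) = exp(τ_B − τ_A) = exp(0.9772) = 2.6569.

2.66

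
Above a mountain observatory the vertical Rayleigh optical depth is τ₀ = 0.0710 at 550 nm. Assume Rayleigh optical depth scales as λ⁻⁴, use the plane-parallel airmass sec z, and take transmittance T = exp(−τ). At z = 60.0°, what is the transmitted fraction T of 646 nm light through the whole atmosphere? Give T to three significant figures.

sec 60.0° = 2.0000.
τ = 0.0710 × (550/646)⁴ × 2.0000 = 0.0710 × 0.5254 × 2.0000 = 0.0746.
T = exp(−0.0746) = 0.9281.

0.928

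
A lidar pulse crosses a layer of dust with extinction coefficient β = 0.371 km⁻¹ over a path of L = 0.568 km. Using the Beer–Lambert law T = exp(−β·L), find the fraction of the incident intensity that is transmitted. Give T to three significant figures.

0.810

τ = β·L = 0.371 × 0.568 = 0.2107.
T = exp(−0.2107) = 0.8100.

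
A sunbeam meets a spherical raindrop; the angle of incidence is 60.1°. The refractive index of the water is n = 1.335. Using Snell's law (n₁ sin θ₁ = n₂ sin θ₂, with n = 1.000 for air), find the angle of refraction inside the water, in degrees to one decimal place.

40.5°

Snell: sin θ_r = sin θ_i / n = sin 60.1° / 1.335 = 0.8669 / 1.335 = 0.6494.
θ_r = arcsin(0.6494) = 40.49°.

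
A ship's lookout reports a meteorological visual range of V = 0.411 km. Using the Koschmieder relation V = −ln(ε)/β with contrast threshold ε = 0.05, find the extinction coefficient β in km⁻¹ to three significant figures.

β = −ln(0.05) / V = 2.996 / 0.411 = 7.2889 km⁻¹.

7.29 km⁻¹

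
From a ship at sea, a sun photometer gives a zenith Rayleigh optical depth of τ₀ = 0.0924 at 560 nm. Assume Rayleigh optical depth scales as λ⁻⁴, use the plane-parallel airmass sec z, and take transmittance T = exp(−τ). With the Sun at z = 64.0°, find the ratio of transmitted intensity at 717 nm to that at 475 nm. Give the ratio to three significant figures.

1.39

Airmass: sec 64.0° = 2.2812.
τ(717 nm) = 0.0924 × (560/717)⁴ × 2.2812 = 0.0924 × 0.3721 × 2.2812 = 0.0784.
τ(475 nm) = 0.0924 × (560/475)⁴ × 2.2812 = 0.0924 × 1.9319 × 2.2812 = 0.4072.
T(717)/T(475) = exp(τ_B − τ_A) = exp(0.3288) = 1.3893.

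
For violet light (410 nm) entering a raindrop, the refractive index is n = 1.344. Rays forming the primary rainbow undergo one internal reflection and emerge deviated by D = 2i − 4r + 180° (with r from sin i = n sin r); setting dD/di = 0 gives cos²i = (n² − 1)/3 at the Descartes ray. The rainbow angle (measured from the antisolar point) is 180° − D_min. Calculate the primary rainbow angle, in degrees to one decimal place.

40.5°

cos²i = (1.80634 − 1)/3 = 0.26878; i = arccos(0.51844) = 58.772°.
sin r = sin 58.772°/1.344 = 0.63625; r = 39.512°.
D_min = 2·58.772° − 4·39.512° + 180° = 139.495°.
Rainbow angle = 180° − D_min = 40.505°.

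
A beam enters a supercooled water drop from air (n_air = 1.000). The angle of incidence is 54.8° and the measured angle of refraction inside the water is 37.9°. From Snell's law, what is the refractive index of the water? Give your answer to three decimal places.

n = sin θ_i / sin θ_r = sin 54.8° / sin 37.9° = 0.8171 / 0.6143 = 1.3302.

1.330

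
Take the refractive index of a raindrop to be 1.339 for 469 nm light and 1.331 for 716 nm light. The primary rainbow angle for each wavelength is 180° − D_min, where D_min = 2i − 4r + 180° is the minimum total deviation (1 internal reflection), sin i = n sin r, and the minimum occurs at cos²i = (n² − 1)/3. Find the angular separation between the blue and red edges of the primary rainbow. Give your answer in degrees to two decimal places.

1.16°

At 469 nm (n = 1.339): cos²i = 0.26431 → i = 59.062°, r = 39.834°, D_min = 138.786°, rainbow angle = 41.214°.
At 716 nm (n = 1.331): cos²i = 0.25719 → i = 59.527°, r = 40.356°, D_min = 137.630°, rainbow angle = 42.370°.
Angular width = |41.214° − 42.370°| = 1.156°.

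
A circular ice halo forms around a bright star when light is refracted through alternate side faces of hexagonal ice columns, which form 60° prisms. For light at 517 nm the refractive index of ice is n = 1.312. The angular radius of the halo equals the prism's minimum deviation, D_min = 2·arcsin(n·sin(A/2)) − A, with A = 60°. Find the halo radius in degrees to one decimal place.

22.0°

n·sin(A/2) = 1.312 × sin 30° = 1.312 × 0.5000 = 0.6560.
D_min = 2·arcsin(0.6560) − 60° = 2 × 40.996° − 60° = 21.991°.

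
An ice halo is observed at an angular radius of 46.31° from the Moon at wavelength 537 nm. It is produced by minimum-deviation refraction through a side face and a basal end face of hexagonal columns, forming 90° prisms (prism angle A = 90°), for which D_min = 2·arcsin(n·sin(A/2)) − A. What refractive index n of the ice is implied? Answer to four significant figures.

1.313

Rearranging: n = sin((D_min + A)/2) / sin(A/2).
(D_min + A)/2 = (46.31° + 90°)/2 = 68.155°.
n = sin 68.155° / sin 45° = 0.9282 / 0.7071 = 1.3127.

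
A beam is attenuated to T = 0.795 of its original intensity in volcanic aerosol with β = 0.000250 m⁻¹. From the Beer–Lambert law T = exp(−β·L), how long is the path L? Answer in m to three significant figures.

918 m

Beer–Lambert: T = exp(−βL) ⇒ L = −ln(T)/β = −ln(0.795)/0.000250 = 0.2294/0.000250 = 917.7 m.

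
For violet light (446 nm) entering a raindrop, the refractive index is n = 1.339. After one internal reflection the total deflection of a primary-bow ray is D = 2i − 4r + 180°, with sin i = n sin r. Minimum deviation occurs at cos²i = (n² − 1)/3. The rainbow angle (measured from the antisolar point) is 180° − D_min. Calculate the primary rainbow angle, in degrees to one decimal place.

cos²i = (1.79292 − 1)/3 = 0.26431; i = arccos(0.51411) = 59.062°.
sin r = sin 59.062°/1.339 = 0.64057; r = 39.834°.
D_min = 2·59.062° − 4·39.834° + 180° = 138.786°.
Rainbow angle = 180° − D_min = 41.214°.

41.2°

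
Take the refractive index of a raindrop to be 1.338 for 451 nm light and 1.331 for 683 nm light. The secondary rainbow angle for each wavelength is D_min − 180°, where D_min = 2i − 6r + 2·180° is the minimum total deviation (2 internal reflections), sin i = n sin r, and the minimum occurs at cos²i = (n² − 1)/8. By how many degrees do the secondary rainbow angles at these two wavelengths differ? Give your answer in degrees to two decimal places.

At 451 nm (n = 1.338): cos²i = 0.09878 → i = 71.682°, r = 45.195°, D_min = 232.193°, rainbow angle = 52.193°.
At 683 nm (n = 1.331): cos²i = 0.09645 → i = 71.907°, r = 45.575°, D_min = 230.365°, rainbow angle = 50.365°.
Angular width = |52.193° − 50.365°| = 1.828°.

1.83°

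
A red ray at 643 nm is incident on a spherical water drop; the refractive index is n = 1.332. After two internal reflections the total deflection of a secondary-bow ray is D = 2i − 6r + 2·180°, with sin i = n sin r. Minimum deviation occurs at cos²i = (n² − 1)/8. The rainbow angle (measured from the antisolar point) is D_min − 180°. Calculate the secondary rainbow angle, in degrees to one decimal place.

50.6°

cos²i = (1.77422 − 1)/8 = 0.09678; i = arccos(0.31109) = 71.875°.
sin r = sin 71.875°/1.332 = 0.71350; r = 45.520°.
D_min = 2·71.875° − 6·45.520° + 360° = 230.628°.
Rainbow angle = D_min − 180° = 50.628°.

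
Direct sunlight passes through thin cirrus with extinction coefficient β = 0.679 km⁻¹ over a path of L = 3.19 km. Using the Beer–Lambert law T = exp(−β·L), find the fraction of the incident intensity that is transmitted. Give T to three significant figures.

τ = β·L = 0.679 × 3.19 = 2.1660.
T = exp(−2.1660) = 0.1146.

0.115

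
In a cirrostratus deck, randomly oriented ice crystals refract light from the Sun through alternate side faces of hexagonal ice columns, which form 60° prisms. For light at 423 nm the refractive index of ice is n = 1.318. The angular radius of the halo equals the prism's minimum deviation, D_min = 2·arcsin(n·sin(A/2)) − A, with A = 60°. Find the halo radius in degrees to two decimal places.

n·sin(A/2) = 1.318 × sin 30° = 1.318 × 0.5000 = 0.6590.
D_min = 2·arcsin(0.6590) − 60° = 2 × 41.224° − 60° = 22.447°.

22.45°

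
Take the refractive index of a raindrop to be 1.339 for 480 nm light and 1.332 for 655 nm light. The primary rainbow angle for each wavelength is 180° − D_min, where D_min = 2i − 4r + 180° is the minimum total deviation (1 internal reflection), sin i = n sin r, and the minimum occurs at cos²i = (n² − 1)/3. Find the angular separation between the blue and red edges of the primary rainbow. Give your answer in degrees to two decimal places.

1.01°

At 480 nm (n = 1.339): cos²i = 0.26431 → i = 59.062°, r = 39.834°, D_min = 138.786°, rainbow angle = 41.214°.
At 655 nm (n = 1.332): cos²i = 0.25807 → i = 59.469°, r = 40.290°, D_min = 137.776°, rainbow angle = 42.224°.
Angular width = |41.214° − 42.224°| = 1.010°.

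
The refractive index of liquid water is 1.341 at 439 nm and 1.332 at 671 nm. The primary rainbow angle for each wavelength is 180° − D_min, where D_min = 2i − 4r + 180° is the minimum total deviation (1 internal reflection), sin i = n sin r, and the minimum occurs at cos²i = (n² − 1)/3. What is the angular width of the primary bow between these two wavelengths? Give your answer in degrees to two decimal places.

1.29°

At 439 nm (n = 1.341): cos²i = 0.26609 → i = 58.946°, r = 39.705°, D_min = 139.071°, rainbow angle = 40.929°.
At 671 nm (n = 1.332): cos²i = 0.25807 → i = 59.469°, r = 40.290°, D_min = 137.776°, rainbow angle = 42.224°.
Angular width = |40.929° − 42.224°| = 1.295°.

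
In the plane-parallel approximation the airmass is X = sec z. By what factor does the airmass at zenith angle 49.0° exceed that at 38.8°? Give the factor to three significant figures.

X(49.0°)/X(38.8°) = sec 49.0° / sec 38.8° = cos 38.8° / cos 49.0° = 0.7793/0.6561 = 1.1879.

1.19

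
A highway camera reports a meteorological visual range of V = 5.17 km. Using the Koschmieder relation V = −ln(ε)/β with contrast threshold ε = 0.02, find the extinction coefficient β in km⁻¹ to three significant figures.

β = −ln(0.02) / V = 3.912 / 5.17 = 0.7567 km⁻¹.

0.757 km⁻¹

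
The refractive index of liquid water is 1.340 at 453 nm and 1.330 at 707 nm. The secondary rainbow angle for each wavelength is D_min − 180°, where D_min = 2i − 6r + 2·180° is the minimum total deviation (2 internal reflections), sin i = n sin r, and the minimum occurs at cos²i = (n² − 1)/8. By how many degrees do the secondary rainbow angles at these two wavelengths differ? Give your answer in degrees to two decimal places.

2.61°

At 453 nm (n = 1.340): cos²i = 0.09945 → i = 71.618°, r = 45.088°, D_min = 232.709°, rainbow angle = 52.709°.
At 707 nm (n = 1.330): cos²i = 0.09611 → i = 71.940°, r = 45.630°, D_min = 230.101°, rainbow angle = 50.101°.
Angular width = |52.709° − 50.101°| = 2.608°.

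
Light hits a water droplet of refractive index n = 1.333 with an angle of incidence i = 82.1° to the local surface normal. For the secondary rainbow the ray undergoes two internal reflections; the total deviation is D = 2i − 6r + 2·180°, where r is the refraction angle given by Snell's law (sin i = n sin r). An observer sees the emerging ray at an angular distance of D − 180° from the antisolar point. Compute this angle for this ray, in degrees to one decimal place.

sin r = sin 82.1° / 1.333 = 0.9905/1.333 = 0.7431; r = 47.99°.
D = 2·82.1° − 6·47.99° + 2·180° = 164.20° − 287.96° + 360° = 236.24°.
Angle from antisolar point = D − 180° = 56.24°.

56.2°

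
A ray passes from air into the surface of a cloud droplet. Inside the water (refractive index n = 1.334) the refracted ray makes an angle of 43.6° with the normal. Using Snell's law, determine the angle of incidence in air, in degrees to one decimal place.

66.9°

Snell: sin θ_i = n · sin θ_r = 1.334 × sin 43.6° = 1.334 × 0.6896 = 0.9200.
θ_i = arcsin(0.9200) = 66.92°.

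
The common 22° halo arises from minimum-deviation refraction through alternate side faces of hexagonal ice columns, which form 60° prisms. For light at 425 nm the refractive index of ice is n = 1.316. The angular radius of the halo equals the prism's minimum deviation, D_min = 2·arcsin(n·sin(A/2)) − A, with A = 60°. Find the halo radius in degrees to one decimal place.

22.3°

n·sin(A/2) = 1.316 × sin 30° = 1.316 × 0.5000 = 0.6580.
D_min = 2·arcsin(0.6580) − 60° = 2 × 41.148° − 60° = 22.295°.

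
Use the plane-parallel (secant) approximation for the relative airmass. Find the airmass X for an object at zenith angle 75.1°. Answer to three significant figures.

X = sec z = 1/cos 75.1° = 1/0.2571 = 3.8890.

3.89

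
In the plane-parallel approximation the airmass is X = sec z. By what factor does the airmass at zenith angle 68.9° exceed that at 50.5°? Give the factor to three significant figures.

1.77

X(68.9°)/X(50.5°) = sec 68.9° / sec 50.5° = cos 50.5° / cos 68.9° = 0.6361/0.3600 = 1.7669.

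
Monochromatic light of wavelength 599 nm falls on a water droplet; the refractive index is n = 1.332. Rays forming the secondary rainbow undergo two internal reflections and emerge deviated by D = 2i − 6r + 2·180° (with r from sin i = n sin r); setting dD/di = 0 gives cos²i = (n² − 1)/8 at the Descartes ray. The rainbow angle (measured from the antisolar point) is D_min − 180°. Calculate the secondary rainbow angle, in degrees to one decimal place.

50.6°

cos²i = (1.77422 − 1)/8 = 0.09678; i = arccos(0.31109) = 71.875°.
sin r = sin 71.875°/1.332 = 0.71350; r = 45.520°.
D_min = 2·71.875° − 6·45.520° + 360° = 230.628°.
Rainbow angle = D_min − 180° = 50.628°.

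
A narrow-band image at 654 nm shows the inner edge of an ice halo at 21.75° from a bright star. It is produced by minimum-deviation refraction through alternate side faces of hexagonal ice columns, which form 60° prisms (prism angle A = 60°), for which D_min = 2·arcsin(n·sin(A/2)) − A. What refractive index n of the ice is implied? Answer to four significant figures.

1.309

Rearranging: n = sin((D_min + A)/2) / sin(A/2).
(D_min + A)/2 = (21.75° + 60°)/2 = 40.875°.
n = sin 40.875° / sin 30° = 0.6544 / 0.5000 = 1.3088.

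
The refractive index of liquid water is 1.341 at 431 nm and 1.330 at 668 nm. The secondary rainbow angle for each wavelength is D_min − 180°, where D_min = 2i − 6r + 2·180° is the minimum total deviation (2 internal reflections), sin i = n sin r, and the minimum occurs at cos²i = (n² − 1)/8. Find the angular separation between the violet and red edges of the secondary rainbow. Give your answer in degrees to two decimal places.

2.86°

At 431 nm (n = 1.341): cos²i = 0.09979 → i = 71.586°, r = 45.034°, D_min = 232.966°, rainbow angle = 52.966°.
At 668 nm (n = 1.330): cos²i = 0.09611 → i = 71.940°, r = 45.630°, D_min = 230.101°, rainbow angle = 50.101°.
Angular width = |52.966° − 50.101°| = 2.865°.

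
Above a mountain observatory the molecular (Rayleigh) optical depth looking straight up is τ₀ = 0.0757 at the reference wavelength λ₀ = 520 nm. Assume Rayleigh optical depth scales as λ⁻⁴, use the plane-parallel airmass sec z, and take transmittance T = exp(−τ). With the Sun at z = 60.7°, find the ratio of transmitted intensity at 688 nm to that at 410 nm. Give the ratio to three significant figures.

1.42

Airmass: sec 60.7° = 2.0434.
τ(688 nm) = 0.0757 × (520/688)⁴ × 2.0434 = 0.0757 × 0.3263 × 2.0434 = 0.0505.
τ(410 nm) = 0.0757 × (520/410)⁴ × 2.0434 = 0.0757 × 2.5875 × 2.0434 = 0.4002.
T(688)/T(410) = exp(τ_B − τ_A) = exp(0.3498) = 1.4187.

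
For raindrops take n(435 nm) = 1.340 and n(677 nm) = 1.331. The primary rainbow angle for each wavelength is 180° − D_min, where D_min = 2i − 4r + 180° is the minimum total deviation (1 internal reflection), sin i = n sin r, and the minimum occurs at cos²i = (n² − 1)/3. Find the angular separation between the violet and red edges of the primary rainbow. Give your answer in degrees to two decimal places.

1.30°

At 435 nm (n = 1.340): cos²i = 0.26520 → i = 59.004°, r = 39.770°, D_min = 138.929°, rainbow angle = 41.071°.
At 677 nm (n = 1.331): cos²i = 0.25719 → i = 59.527°, r = 40.356°, D_min = 137.630°, rainbow angle = 42.370°.
Angular width = |41.071° − 42.370°| = 1.299°.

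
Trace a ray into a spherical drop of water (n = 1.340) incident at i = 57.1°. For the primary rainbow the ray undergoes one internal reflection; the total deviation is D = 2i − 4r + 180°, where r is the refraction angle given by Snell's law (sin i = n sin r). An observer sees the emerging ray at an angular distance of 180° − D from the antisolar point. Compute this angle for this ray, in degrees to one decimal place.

sin r = sin 57.1° / 1.340 = 0.8396/1.340 = 0.6266; r = 38.80°.
D = 2·57.1° − 4·38.80° + 180° = 114.20° − 155.19° + 180° = 139.01°.
Angle from antisolar point = 180° − D = 40.99°.

41.0°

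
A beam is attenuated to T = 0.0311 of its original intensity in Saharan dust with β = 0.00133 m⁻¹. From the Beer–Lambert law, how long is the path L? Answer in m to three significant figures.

2610 m

Beer–Lambert: T = exp(−βL) ⇒ L = −ln(T)/β = −ln(0.0311)/0.00133 = 3.4705/0.00133 = 2609 m.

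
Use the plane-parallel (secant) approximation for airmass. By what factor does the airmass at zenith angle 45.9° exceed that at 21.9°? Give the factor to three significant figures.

X(45.9°)/X(21.9°) = sec 45.9° / sec 21.9° = cos 21.9° / cos 45.9° = 0.9278/0.6959 = 1.3333.

1.33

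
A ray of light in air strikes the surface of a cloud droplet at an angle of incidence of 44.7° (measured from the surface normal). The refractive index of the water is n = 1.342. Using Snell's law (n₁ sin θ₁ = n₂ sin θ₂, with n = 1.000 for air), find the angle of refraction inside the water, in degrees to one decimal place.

Snell: sin θ_r = sin θ_i / n = sin 44.7° / 1.342 = 0.7034 / 1.342 = 0.5241.
θ_r = arcsin(0.5241) = 31.61°.

31.6°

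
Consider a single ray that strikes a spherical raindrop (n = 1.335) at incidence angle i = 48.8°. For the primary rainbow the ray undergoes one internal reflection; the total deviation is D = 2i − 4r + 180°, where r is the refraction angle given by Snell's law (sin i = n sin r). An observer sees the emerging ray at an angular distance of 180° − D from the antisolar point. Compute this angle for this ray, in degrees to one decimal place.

sin r = sin 48.8° / 1.335 = 0.7524/1.335 = 0.5636; r = 34.31°.
D = 2·48.8° − 4·34.31° + 180° = 97.60° − 137.22° + 180° = 140.38°.
Angle from antisolar point = 180° − D = 39.62°.

39.6°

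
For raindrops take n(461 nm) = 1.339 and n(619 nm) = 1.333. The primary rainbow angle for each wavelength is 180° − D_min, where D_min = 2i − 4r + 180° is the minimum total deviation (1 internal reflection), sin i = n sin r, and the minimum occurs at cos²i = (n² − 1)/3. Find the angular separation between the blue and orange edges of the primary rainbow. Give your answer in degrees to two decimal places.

At 461 nm (n = 1.339): cos²i = 0.26431 → i = 59.062°, r = 39.834°, D_min = 138.786°, rainbow angle = 41.214°.
At 619 nm (n = 1.333): cos²i = 0.25896 → i = 59.410°, r = 40.225°, D_min = 137.922°, rainbow angle = 42.078°.
Angular width = |41.214° − 42.078°| = 0.865°.

0.86°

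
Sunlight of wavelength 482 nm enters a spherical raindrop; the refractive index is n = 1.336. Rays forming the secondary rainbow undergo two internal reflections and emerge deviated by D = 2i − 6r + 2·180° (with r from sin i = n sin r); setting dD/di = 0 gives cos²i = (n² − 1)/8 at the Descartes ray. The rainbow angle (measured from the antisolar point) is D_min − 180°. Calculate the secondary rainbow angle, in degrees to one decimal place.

cos²i = (1.78490 − 1)/8 = 0.09811; i = arccos(0.31323) = 71.746°.
sin r = sin 71.746°/1.336 = 0.71084; r = 45.303°.
D_min = 2·71.746° − 6·45.303° + 360° = 231.674°.
Rainbow angle = D_min − 180° = 51.674°.

51.7°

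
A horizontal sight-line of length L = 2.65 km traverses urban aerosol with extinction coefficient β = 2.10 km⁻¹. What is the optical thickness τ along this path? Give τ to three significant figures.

τ = β·L = 2.10 × 2.65 = 5.5650.

5.57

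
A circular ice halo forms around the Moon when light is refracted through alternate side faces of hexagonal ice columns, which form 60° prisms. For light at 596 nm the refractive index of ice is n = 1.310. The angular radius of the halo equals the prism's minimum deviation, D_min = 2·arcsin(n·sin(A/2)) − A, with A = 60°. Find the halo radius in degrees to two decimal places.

21.84°

n·sin(A/2) = 1.310 × sin 30° = 1.310 × 0.5000 = 0.6550.
D_min = 2·arcsin(0.6550) − 60° = 2 × 40.920° − 60° = 21.839°.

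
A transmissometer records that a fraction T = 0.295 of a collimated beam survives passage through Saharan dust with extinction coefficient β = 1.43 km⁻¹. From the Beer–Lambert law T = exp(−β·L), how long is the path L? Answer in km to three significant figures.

0.854 km

Beer–Lambert: T = exp(−βL) ⇒ L = −ln(T)/β = −ln(0.295)/1.43 = 1.2208/1.43 = 0.8537 km.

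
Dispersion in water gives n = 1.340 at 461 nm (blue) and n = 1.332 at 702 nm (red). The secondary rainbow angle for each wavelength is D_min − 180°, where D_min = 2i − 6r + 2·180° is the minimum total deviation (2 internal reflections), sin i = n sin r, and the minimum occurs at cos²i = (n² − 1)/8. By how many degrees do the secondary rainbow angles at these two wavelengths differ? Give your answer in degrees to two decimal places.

2.08°

At 461 nm (n = 1.340): cos²i = 0.09945 → i = 71.618°, r = 45.088°, D_min = 232.709°, rainbow angle = 52.709°.
At 702 nm (n = 1.332): cos²i = 0.09678 → i = 71.875°, r = 45.520°, D_min = 230.628°, rainbow angle = 50.628°.
Angular width = |52.709° − 50.628°| = 2.080°.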